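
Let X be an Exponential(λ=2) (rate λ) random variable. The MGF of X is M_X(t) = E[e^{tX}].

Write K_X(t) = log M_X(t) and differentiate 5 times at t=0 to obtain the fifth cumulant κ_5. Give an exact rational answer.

M_X(t) = 2/(2 - t)
K_X(t) = log M_X(t) = -log(2 - t) + log(2)
dK/dt = -1/(t - 2)
d^2K/dt^2 = 1/(t^2 - 4*t + 4)
d^3K/dt^3 = -2/(t^3 - 6*t^2 + 12*t - 8)
d^4K/dt^4 = 6/(t^4 - 8*t^3 + 24*t^2 - 32*t + 16)
d^5K/dt^5 = -24/(t^5 - 10*t^4 + 40*t^3 - 80*t^2 + 80*t - 32)

κ_5 = d^5K/dt^5 |_{t=0} = 3/4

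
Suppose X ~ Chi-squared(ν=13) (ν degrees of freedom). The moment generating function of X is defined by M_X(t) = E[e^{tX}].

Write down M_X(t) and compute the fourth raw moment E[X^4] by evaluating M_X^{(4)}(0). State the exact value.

E[X^4] = M′′′′(0) = 62985

M_X(t) = (1 - 2*t)^(-13/2)
M′(t) = -13/(128*t^7*√(1 - 2*t) - 448*t^6*√(1 - 2*t) + 672*t^5*√(1 - 2*t) - 560*t^4*√(1 - 2*t) + 280*t^3*√(1 - 2*t) - 84*t^2*√(1 - 2*t) + 14*t*√(1 - 2*t) - √(1 - 2*t))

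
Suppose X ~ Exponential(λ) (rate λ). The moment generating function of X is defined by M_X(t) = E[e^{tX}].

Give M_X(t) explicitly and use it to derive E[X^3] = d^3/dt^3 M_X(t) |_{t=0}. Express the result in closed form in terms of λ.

E[X^3] = D^3[M](0) = 6/λ^3

M_X(t) = λ/(λ - t)
D^3[M](t) = 6*λ/(λ^4 - 4*λ^3*t + 6*λ^2*t^2 - 4*λ*t^3 + t^4)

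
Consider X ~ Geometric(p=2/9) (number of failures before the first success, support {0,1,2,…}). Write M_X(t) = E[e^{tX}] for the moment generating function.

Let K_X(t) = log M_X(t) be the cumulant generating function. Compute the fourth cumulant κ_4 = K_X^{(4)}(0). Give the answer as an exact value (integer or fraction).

M_X(t) = 2/(9*(1 - 7*e^(t)/9))
K_X(t) = log M_X(t) = -log(1 - 7*e^(t)/9) - 2*log(3) + log(2)
D^4[K](t) = (3087*e^(3*t) + 15876*e^(2*t) + 5103*e^(t))/(2401*e^(4*t) - 12348*e^(3*t) + 23814*e^(2*t) - 20412*e^(t) + 6561)

κ_4 = D^4[K](0) = 12033/8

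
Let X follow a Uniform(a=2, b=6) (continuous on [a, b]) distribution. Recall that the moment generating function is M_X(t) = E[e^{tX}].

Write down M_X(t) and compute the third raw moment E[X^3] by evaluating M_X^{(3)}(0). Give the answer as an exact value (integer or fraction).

M_X(t) = (e^(6*t) - e^(2*t))/(4*t)
M^(3)(t) = (108*t^3*e^(6*t) - 4*t^3*e^(2*t) - 54*t^2*e^(6*t) + 6*t^2*e^(2*t) + 18*t*e^(6*t) - 6*t*e^(2*t) - 3*e^(6*t) + 3*e^(2*t))/(2*t^4)

E[X^3] = M^(3)(0) = 80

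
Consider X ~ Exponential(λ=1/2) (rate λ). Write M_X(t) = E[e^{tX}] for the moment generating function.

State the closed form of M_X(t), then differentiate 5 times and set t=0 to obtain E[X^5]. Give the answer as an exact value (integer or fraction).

M_X(t) = 1/(2*(1/2 - t))
M^(5)(t) = 3840/(64*t^6 - 192*t^5 + 240*t^4 - 160*t^3 + 60*t^2 - 12*t + 1)

E[X^5] = M^(5)(0) = 3840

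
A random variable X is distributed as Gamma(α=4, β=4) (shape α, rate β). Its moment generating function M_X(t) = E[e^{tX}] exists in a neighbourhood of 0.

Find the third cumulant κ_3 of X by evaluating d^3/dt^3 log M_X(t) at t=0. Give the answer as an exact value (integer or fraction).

κ_3 = d^3K/dt^3 |_{t=0} = 1/8

M_X(t) = 256/(4 - t)^4
K_X(t) = log M_X(t) = -4*log(4 - t) + 8*log(2)
dK/dt = -4/(t - 4)
d^2K/dt^2 = 4/(t^2 - 8*t + 16)
d^3K/dt^3 = -8/(t^3 - 12*t^2 + 48*t - 64)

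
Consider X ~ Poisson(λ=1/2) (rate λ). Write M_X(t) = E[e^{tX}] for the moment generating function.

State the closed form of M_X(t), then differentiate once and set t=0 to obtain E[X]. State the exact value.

E[X] = D[M](0) = 1/2

M_X(t) = e^(e^(t)/2 - 1/2)
D[M](t) = e^(-1/2)*e^(t)*e^(e^(t)/2)/2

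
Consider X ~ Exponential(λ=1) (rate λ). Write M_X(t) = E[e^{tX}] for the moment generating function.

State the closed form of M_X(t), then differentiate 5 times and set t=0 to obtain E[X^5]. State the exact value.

E[X^5] = D^5[M](0) = 120

M_X(t) = 1/(1 - t)
D^5[M](t) = 120/(t^6 - 6*t^5 + 15*t^4 - 20*t^3 + 15*t^2 - 6*t + 1)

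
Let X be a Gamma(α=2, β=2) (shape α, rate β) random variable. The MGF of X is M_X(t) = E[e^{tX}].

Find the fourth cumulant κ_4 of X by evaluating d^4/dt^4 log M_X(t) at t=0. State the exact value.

κ_4 = D^4[K](0) = 3/4

M_X(t) = 4/(2 - t)^2
K_X(t) = log M_X(t) = -2*log(2 - t) + 2*log(2)
D^4[K](t) = 12/(t^4 - 8*t^3 + 24*t^2 - 32*t + 16)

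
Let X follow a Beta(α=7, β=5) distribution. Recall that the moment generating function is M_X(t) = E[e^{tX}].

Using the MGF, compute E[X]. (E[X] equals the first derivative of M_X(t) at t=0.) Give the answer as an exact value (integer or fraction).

M_X(t) = ₁F₁(7; 12; t)
D[M](t) = 7*₁F₁(8; 13; t)/12

E[X] = D[M](0) = 7/12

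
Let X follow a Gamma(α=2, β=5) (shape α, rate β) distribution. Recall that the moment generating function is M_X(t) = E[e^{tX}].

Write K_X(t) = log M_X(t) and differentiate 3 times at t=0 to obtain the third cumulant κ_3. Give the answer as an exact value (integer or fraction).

M_X(t) = 25/(5 - t)^2
K_X(t) = log M_X(t) = -2*log(5 - t) + 2*log(5)
D^3[K](t) = -4/(t^3 - 15*t^2 + 75*t - 125)

κ_3 = D^3[K](0) = 4/125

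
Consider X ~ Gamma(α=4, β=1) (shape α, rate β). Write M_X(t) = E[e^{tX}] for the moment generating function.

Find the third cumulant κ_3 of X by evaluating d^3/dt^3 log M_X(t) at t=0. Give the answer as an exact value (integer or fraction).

M_X(t) = (1 - t)^(-4)
K_X(t) = log M_X(t) = -4*log(1 - t)
K′(t) = -4/(t - 1)
K′′(t) = 4/(t^2 - 2*t + 1)
K′′′(t) = -8/(t^3 - 3*t^2 + 3*t - 1)

κ_3 = K′′′(0) = 8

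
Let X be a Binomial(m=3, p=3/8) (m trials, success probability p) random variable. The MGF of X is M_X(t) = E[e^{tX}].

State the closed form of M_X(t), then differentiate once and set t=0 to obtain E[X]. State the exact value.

E[X] = D[M](0) = 9/8

M_X(t) = (3*e^(t)/8 + 5/8)^3
D[M](t) = 81*e^(3*t)/512 + 135*e^(2*t)/256 + 225*e^(t)/512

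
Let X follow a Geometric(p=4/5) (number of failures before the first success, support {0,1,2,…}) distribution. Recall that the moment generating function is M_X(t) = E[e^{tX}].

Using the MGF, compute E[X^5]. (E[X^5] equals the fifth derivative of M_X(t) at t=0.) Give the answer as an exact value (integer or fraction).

M_X(t) = 4/(5*(1 - e^(t)/5))
M^(5)(t) = (4*e^(5*t) + 520*e^(4*t) + 6600*e^(3*t) + 13000*e^(2*t) + 2500*e^(t))/(e^(6*t) - 30*e^(5*t) + 375*e^(4*t) - 2500*e^(3*t) + 9375*e^(2*t) - 18750*e^(t) + 15625)

E[X^5] = M^(5)(0) = 707/128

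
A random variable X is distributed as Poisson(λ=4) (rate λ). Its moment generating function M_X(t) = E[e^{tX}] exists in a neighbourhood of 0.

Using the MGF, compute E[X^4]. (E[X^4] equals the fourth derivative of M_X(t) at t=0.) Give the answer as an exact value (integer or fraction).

M_X(t) = e^(4*e^(t) - 4)
M′(t) = 4*e^(-4)*e^(t)*e^(4*e^(t))
M′′(t) = (16*e^(2*t)*e^(4*e^(t)) + 4*e^(t)*e^(4*e^(t)))*e^(-4)
M′′′(t) = (64*e^(3*t)*e^(4*e^(t)) + 48*e^(2*t)*e^(4*e^(t)) + 4*e^(t)*e^(4*e^(t)))*e^(-4)
M′′′′(t) = (256*e^(4*t)*e^(4*e^(t)) + 384*e^(3*t)*e^(4*e^(t)) + 112*e^(2*t)*e^(4*e^(t)) + 4*e^(t)*e^(4*e^(t)))*e^(-4)

E[X^4] = M′′′′(0) = 756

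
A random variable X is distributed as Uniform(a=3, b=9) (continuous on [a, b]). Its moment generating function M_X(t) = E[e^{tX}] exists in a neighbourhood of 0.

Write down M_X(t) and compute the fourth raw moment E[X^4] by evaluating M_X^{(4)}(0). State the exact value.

M_X(t) = (e^(9*t) - e^(3*t))/(6*t)

E[X^4] = M^(4)(0) = 9801/5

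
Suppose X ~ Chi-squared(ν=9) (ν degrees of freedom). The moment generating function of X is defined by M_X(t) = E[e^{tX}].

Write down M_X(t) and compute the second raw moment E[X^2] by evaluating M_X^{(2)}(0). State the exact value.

M_X(t) = (1 - 2*t)^(-9/2)
M′(t) = -9/(32*t^5*√(1 - 2*t) - 80*t^4*√(1 - 2*t) + 80*t^3*√(1 - 2*t) - 40*t^2*√(1 - 2*t) + 10*t*√(1 - 2*t) - √(1 - 2*t))
M′′(t) = 99/(64*t^6*√(1 - 2*t) - 192*t^5*√(1 - 2*t) + 240*t^4*√(1 - 2*t) - 160*t^3*√(1 - 2*t) + 60*t^2*√(1 - 2*t) - 12*t*√(1 - 2*t) + √(1 - 2*t))

E[X^2] = M′′(0) = 99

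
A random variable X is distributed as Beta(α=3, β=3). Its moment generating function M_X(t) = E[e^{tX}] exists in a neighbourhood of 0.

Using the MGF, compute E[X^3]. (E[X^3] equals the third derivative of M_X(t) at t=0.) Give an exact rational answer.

M_X(t) = ₁F₁(3; 6; t)
dM/dt = ₁F₁(4; 7; t)/2
d^2M/dt^2 = 2*₁F₁(5; 8; t)/7
d^3M/dt^3 = 5*₁F₁(6; 9; t)/28

E[X^3] = d^3M/dt^3 |_{t=0} = 5/28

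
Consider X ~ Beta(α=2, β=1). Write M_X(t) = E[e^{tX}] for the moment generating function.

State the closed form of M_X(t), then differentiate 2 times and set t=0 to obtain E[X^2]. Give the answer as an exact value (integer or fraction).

E[X^2] = M^(2)(0) = 1/2

M_X(t) = ₁F₁(2; 3; t)
M^(2)(t) = ₁F₁(4; 5; t)/2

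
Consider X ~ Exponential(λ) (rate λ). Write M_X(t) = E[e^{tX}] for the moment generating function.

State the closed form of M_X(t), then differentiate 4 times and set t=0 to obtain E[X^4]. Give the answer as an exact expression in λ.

M_X(t) = λ/(λ - t)
M′(t) = λ/(λ^2 - 2*λ*t + t^2)
M′′(t) = -2*λ/(-λ^3 + 3*λ^2*t - 3*λ*t^2 + t^3)
M′′′(t) = 6*λ/(λ^4 - 4*λ^3*t + 6*λ^2*t^2 - 4*λ*t^3 + t^4)
M′′′′(t) = -24*λ/(-λ^5 + 5*λ^4*t - 10*λ^3*t^2 + 10*λ^2*t^3 - 5*λ*t^4 + t^5)

E[X^4] = M′′′′(0) = 24/λ^4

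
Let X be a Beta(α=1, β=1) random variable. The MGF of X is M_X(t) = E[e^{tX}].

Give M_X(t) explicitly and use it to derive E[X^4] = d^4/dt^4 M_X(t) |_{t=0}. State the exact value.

M_X(t) = ₁F₁(1; 2; t)
M^(4)(t) = ₁F₁(5; 6; t)/5

E[X^4] = M^(4)(0) = 1/5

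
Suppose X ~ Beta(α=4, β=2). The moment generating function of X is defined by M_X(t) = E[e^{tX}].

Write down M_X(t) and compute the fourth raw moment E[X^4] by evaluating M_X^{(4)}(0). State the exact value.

M_X(t) = ₁F₁(4; 6; t)
M′(t) = 2*₁F₁(5; 7; t)/3
M′′(t) = 10*₁F₁(6; 8; t)/21
M′′′(t) = 5*₁F₁(7; 9; t)/14
M′′′′(t) = 5*₁F₁(8; 10; t)/18

E[X^4] = M′′′′(0) = 5/18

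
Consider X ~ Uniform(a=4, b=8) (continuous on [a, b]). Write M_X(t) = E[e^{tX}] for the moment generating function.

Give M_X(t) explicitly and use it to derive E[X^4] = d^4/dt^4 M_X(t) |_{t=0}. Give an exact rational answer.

E[X^4] = d^4M/dt^4 |_{t=0} = 7936/5

M_X(t) = (e^(8*t) - e^(4*t))/(4*t)
dM/dt = (8*t*e^(8*t) - 4*t*e^(4*t) - e^(8*t) + e^(4*t))/(4*t^2)
d^2M/dt^2 = (32*t^2*e^(8*t) - 8*t^2*e^(4*t) - 8*t*e^(8*t) + 4*t*e^(4*t) + e^(8*t) - e^(4*t))/(2*t^3)
d^3M/dt^3 = (256*t^3*e^(8*t) - 32*t^3*e^(4*t) - 96*t^2*e^(8*t) + 24*t^2*e^(4*t) + 24*t*e^(8*t) - 12*t*e^(4*t) - 3*e^(8*t) + 3*e^(4*t))/(2*t^4)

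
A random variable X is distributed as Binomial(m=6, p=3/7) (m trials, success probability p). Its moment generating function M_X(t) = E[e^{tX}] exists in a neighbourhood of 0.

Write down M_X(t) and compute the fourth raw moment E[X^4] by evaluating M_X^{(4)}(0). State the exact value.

M_X(t) = (3*e^(t)/7 + 4/7)^6
D^4[M](t) = 944784*e^(6*t)/117649 + 3645000*e^(5*t)/117649 + 4976640*e^(4*t)/117649 + 2799360*e^(3*t)/117649 + 552960*e^(2*t)/117649 + 18432*e^(t)/117649

E[X^4] = D^4[M](0) = 264024/2401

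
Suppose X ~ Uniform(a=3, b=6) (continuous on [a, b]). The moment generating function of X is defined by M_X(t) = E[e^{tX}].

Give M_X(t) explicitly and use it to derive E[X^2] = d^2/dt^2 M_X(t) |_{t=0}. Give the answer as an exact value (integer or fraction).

M_X(t) = (e^(6*t) - e^(3*t))/(3*t)
M′(t) = (6*t*e^(6*t) - 3*t*e^(3*t) - e^(6*t) + e^(3*t))/(3*t^2)
M′′(t) = (36*t^2*e^(6*t) - 9*t^2*e^(3*t) - 12*t*e^(6*t) + 6*t*e^(3*t) + 2*e^(6*t) - 2*e^(3*t))/(3*t^3)

E[X^2] = M′′(0) = 21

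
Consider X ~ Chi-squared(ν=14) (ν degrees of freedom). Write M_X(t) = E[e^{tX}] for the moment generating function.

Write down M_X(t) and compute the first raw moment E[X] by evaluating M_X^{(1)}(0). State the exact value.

M_X(t) = (1 - 2*t)^(-7)
M^(1)(t) = 14/(256*t^8 - 1024*t^7 + 1792*t^6 - 1792*t^5 + 1120*t^4 - 448*t^3 + 112*t^2 - 16*t + 1)

E[X] = M^(1)(0) = 14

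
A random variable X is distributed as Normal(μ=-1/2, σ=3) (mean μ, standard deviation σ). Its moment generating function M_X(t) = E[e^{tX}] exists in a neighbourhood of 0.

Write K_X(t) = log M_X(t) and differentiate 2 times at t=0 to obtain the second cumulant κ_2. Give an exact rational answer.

M_X(t) = e^(9*t^2/2 - t/2)
K_X(t) = log M_X(t) = 9*t^2/2 - t/2
D^2[K](t) = 9

κ_2 = D^2[K](0) = 9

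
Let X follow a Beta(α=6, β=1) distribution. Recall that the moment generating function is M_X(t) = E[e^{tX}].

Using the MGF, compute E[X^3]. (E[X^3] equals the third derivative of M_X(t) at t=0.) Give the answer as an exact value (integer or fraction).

M_X(t) = ₁F₁(6; 7; t)
D^3[M](t) = 2*₁F₁(9; 10; t)/3

E[X^3] = D^3[M](0) = 2/3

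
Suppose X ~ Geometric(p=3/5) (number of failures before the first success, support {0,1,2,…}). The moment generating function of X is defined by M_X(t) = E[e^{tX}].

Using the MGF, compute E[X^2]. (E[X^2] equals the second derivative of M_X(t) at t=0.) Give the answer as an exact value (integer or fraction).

M_X(t) = 3/(5*(1 - 2*e^(t)/5))
M^(2)(t) = (-12*e^(2*t) - 30*e^(t))/(8*e^(3*t) - 60*e^(2*t) + 150*e^(t) - 125)

E[X^2] = M^(2)(0) = 14/9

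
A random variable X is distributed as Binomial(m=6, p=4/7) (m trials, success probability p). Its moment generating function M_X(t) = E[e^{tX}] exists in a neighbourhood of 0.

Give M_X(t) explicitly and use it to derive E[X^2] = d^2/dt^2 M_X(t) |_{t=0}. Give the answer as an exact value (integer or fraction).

E[X^2] = d^2M/dt^2 |_{t=0} = 648/49

M_X(t) = (4*e^(t)/7 + 3/7)^6
dM/dt = 24576*e^(6*t)/117649 + 92160*e^(5*t)/117649 + 138240*e^(4*t)/117649 + 103680*e^(3*t)/117649 + 38880*e^(2*t)/117649 + 5832*e^(t)/117649
d^2M/dt^2 = 147456*e^(6*t)/117649 + 460800*e^(5*t)/117649 + 552960*e^(4*t)/117649 + 311040*e^(3*t)/117649 + 77760*e^(2*t)/117649 + 5832*e^(t)/117649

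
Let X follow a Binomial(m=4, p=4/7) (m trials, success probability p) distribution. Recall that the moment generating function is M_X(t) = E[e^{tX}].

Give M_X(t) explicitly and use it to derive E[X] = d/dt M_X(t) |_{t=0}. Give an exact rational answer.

M_X(t) = (4*e^(t)/7 + 3/7)^4
dM/dt = 1024*e^(4*t)/2401 + 2304*e^(3*t)/2401 + 1728*e^(2*t)/2401 + 432*e^(t)/2401

E[X] = dM/dt |_{t=0} = 16/7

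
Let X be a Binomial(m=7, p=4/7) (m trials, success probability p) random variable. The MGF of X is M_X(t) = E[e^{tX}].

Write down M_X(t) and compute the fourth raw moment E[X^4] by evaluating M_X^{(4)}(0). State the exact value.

E[X^4] = d^4M/dt^4 |_{t=0} = 145660/343

M_X(t) = (4*e^(t)/7 + 3/7)^7
dM/dt = 16384*e^(7*t)/117649 + 73728*e^(6*t)/117649 + 138240*e^(5*t)/117649 + 138240*e^(4*t)/117649 + 77760*e^(3*t)/117649 + 23328*e^(2*t)/117649 + 2916*e^(t)/117649
d^2M/dt^2 = 16384*e^(7*t)/16807 + 442368*e^(6*t)/117649 + 691200*e^(5*t)/117649 + 552960*e^(4*t)/117649 + 233280*e^(3*t)/117649 + 46656*e^(2*t)/117649 + 2916*e^(t)/117649
d^3M/dt^3 = 16384*e^(7*t)/2401 + 2654208*e^(6*t)/117649 + 3456000*e^(5*t)/117649 + 2211840*e^(4*t)/117649 + 699840*e^(3*t)/117649 + 93312*e^(2*t)/117649 + 2916*e^(t)/117649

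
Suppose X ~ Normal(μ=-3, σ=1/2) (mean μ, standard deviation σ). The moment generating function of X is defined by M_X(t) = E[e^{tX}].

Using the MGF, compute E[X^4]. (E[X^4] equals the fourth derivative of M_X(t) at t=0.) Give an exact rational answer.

E[X^4] = M′′′′(0) = 1515/16

M_X(t) = e^(t^2/8 - 3*t)
M′(t) = t*e^(-3*t)*e^(t^2/8)/4 - 3*e^(-3*t)*e^(t^2/8)
M′′(t) = (t^2*e^(t^2/8) - 24*t*e^(t^2/8) + 148*e^(t^2/8))*e^(-3*t)/16
M′′′(t) = (t^3*e^(t^2/8) - 36*t^2*e^(t^2/8) + 444*t*e^(t^2/8) - 1872*e^(t^2/8))*e^(-3*t)/64
M′′′′(t) = (t^4*e^(t^2/8) - 48*t^3*e^(t^2/8) + 888*t^2*e^(t^2/8) - 7488*t*e^(t^2/8) + 24240*e^(t^2/8))*e^(-3*t)/256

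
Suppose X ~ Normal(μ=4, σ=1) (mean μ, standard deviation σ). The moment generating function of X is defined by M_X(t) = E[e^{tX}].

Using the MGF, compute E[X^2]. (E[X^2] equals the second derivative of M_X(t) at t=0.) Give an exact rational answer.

E[X^2] = d^2M/dt^2 |_{t=0} = 17

M_X(t) = e^(t^2/2 + 4*t)
dM/dt = t*e^(4*t)*e^(t^2/2) + 4*e^(4*t)*e^(t^2/2)
d^2M/dt^2 = t^2*e^(4*t)*e^(t^2/2) + 8*t*e^(4*t)*e^(t^2/2) + 17*e^(4*t)*e^(t^2/2)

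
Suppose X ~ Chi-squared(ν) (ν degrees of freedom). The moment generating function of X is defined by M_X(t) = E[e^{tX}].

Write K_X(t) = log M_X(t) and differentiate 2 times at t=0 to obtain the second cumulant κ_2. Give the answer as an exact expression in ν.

M_X(t) = (1 - 2*t)^(-ν/2)
K_X(t) = log M_X(t) = -ν*log(1 - 2*t)/2
D^2[K](t) = 2*ν/(4*t^2 - 4*t + 1)

κ_2 = D^2[K](0) = 2*ν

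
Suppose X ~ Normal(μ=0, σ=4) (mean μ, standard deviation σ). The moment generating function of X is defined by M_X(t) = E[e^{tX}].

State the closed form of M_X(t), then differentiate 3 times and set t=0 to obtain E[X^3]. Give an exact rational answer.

M_X(t) = e^(8*t^2)
M^(3)(t) = 4096*t^3*e^(8*t^2) + 768*t*e^(8*t^2)

E[X^3] = M^(3)(0) = 0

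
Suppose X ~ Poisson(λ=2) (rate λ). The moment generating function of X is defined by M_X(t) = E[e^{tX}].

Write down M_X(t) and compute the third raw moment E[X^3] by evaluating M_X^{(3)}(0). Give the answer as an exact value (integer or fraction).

M_X(t) = e^(2*e^(t) - 2)
M′(t) = 2*e^(-2)*e^(t)*e^(2*e^(t))
M′′(t) = (4*e^(2*t)*e^(2*e^(t)) + 2*e^(t)*e^(2*e^(t)))*e^(-2)
M′′′(t) = (8*e^(3*t)*e^(2*e^(t)) + 12*e^(2*t)*e^(2*e^(t)) + 2*e^(t)*e^(2*e^(t)))*e^(-2)

E[X^3] = M′′′(0) = 22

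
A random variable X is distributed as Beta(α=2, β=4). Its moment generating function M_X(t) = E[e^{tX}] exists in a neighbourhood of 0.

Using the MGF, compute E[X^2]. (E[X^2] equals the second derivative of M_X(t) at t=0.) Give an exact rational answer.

M_X(t) = ₁F₁(2; 6; t)
M′(t) = ₁F₁(3; 7; t)/3
M′′(t) = ₁F₁(4; 8; t)/7

E[X^2] = M′′(0) = 1/7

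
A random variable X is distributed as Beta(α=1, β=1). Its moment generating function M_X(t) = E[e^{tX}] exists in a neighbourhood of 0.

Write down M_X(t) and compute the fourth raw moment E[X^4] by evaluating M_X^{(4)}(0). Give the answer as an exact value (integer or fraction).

E[X^4] = d^4M/dt^4 |_{t=0} = 1/5

M_X(t) = ₁F₁(1; 2; t)
dM/dt = ₁F₁(2; 3; t)/2
d^2M/dt^2 = ₁F₁(3; 4; t)/3
d^3M/dt^3 = ₁F₁(4; 5; t)/4
d^4M/dt^4 = ₁F₁(5; 6; t)/5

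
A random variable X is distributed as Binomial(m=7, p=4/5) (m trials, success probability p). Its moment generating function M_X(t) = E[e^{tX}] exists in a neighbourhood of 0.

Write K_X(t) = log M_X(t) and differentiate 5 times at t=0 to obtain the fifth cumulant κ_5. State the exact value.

κ_5 = K^(5)(0) = 1932/3125

M_X(t) = (4*e^(t)/5 + 1/5)^7
K_X(t) = log M_X(t) = 7*log(4*e^(t)/5 + 1/5)
K^(5)(t) = (-1792*e^(4*t) + 4928*e^(3*t) - 1232*e^(2*t) + 28*e^(t))/(1024*e^(5*t) + 1280*e^(4*t) + 640*e^(3*t) + 160*e^(2*t) + 20*e^(t) + 1)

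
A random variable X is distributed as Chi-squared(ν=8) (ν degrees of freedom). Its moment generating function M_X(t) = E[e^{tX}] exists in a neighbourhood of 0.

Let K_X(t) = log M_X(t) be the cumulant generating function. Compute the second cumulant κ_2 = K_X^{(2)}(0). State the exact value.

M_X(t) = (1 - 2*t)^(-4)
K_X(t) = log M_X(t) = -4*log(1 - 2*t)
K′(t) = -8/(2*t - 1)
K′′(t) = 16/(4*t^2 - 4*t + 1)

κ_2 = K′′(0) = 16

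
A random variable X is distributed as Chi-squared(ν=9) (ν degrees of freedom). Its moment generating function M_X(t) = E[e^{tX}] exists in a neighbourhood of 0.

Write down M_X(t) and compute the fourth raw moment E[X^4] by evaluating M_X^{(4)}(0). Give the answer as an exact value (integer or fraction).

E[X^4] = M^(4)(0) = 19305

M_X(t) = (1 - 2*t)^(-9/2)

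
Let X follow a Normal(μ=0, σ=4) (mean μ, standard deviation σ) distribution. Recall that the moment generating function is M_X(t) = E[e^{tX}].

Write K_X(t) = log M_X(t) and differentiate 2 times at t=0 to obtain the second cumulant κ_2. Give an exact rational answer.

κ_2 = d^2K/dt^2 |_{t=0} = 16

M_X(t) = e^(8*t^2)
K_X(t) = log M_X(t) = 8*t^2
dK/dt = 16*t
d^2K/dt^2 = 16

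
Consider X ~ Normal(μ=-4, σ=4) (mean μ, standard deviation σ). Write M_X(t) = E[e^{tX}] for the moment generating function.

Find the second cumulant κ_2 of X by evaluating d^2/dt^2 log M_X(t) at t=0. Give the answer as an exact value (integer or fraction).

κ_2 = K′′(0) = 16

M_X(t) = e^(8*t^2 - 4*t)
K_X(t) = log M_X(t) = 8*t^2 - 4*t
K′(t) = 16*t - 4
K′′(t) = 16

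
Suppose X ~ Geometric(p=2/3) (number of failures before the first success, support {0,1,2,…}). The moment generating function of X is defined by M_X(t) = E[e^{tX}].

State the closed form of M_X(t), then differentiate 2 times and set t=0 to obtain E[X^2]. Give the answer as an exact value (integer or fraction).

M_X(t) = 2/(3*(1 - e^(t)/3))
D^2[M](t) = (-2*e^(2*t) - 6*e^(t))/(e^(3*t) - 9*e^(2*t) + 27*e^(t) - 27)

E[X^2] = D^2[M](0) = 1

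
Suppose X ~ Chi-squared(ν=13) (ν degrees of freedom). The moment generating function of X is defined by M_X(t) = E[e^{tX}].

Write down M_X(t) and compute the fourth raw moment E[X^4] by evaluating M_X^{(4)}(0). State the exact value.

M_X(t) = (1 - 2*t)^(-13/2)
M′(t) = -13/(128*t^7*√(1 - 2*t) - 448*t^6*√(1 - 2*t) + 672*t^5*√(1 - 2*t) - 560*t^4*√(1 - 2*t) + 280*t^3*√(1 - 2*t) - 84*t^2*√(1 - 2*t) + 14*t*√(1 - 2*t) - √(1 - 2*t))

E[X^4] = M′′′′(0) = 62985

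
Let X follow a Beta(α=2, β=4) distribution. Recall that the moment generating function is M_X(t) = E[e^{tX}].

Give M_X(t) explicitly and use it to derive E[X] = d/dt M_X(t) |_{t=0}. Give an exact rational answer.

E[X] = dM/dt |_{t=0} = 1/3

M_X(t) = ₁F₁(2; 6; t)
dM/dt = ₁F₁(3; 7; t)/3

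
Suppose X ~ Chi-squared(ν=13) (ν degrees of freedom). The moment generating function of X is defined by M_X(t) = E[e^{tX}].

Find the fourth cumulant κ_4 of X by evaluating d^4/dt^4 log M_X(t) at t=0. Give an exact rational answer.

M_X(t) = (1 - 2*t)^(-13/2)
K_X(t) = log M_X(t) = -13*log(1 - 2*t)/2
dK/dt = -13/(2*t - 1)
d^2K/dt^2 = 26/(4*t^2 - 4*t + 1)
d^3K/dt^3 = -104/(8*t^3 - 12*t^2 + 6*t - 1)
d^4K/dt^4 = 624/(16*t^4 - 32*t^3 + 24*t^2 - 8*t + 1)

κ_4 = d^4K/dt^4 |_{t=0} = 624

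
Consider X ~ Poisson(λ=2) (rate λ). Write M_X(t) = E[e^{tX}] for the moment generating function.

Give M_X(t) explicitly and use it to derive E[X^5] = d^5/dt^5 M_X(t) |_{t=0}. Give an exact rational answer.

M_X(t) = e^(2*e^(t) - 2)
M^(5)(t) = (32*e^(5*t)*e^(2*e^(t)) + 160*e^(4*t)*e^(2*e^(t)) + 200*e^(3*t)*e^(2*e^(t)) + 60*e^(2*t)*e^(2*e^(t)) + 2*e^(t)*e^(2*e^(t)))*e^(-2)

E[X^5] = M^(5)(0) = 454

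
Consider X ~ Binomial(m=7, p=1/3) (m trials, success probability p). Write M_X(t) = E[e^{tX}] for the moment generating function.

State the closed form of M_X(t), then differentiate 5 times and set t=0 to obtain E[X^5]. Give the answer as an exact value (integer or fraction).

M_X(t) = (e^(t)/3 + 2/3)^7
M^(5)(t) = 16807*e^(7*t)/2187 + 448*e^(6*t)/9 + 87500*e^(5*t)/729 + 286720*e^(4*t)/2187 + 560*e^(3*t)/9 + 7168*e^(2*t)/729 + 448*e^(t)/2187

E[X^5] = M^(5)(0) = 10283/27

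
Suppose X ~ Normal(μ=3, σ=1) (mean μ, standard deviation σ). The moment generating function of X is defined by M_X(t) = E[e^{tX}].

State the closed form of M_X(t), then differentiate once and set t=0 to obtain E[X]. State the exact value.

M_X(t) = e^(t^2/2 + 3*t)
M^(1)(t) = t*e^(3*t)*e^(t^2/2) + 3*e^(3*t)*e^(t^2/2)

E[X] = M^(1)(0) = 3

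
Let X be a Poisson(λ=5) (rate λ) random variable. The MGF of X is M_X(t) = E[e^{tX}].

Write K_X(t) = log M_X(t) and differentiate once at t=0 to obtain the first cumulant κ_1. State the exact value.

M_X(t) = e^(5*e^(t) - 5)
K_X(t) = log M_X(t) = 5*e^(t) - 5
dK/dt = 5*e^(t)

κ_1 = dK/dt |_{t=0} = 5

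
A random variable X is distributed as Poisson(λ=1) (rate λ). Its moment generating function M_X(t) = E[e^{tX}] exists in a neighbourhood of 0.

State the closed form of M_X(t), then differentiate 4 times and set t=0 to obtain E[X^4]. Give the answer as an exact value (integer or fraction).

E[X^4] = M′′′′(0) = 15

M_X(t) = e^(e^(t) - 1)
M′(t) = e^(-1)*e^(t)*e^(e^(t))
M′′(t) = (e^(2*t)*e^(e^(t)) + e^(t)*e^(e^(t)))*e^(-1)
M′′′(t) = (e^(3*t)*e^(e^(t)) + 3*e^(2*t)*e^(e^(t)) + e^(t)*e^(e^(t)))*e^(-1)
M′′′′(t) = (e^(4*t)*e^(e^(t)) + 6*e^(3*t)*e^(e^(t)) + 7*e^(2*t)*e^(e^(t)) + e^(t)*e^(e^(t)))*e^(-1)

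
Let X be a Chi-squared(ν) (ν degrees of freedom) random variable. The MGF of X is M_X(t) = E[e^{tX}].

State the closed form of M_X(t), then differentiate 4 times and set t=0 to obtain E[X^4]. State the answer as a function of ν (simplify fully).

E[X^4] = d^4M/dt^4 |_{t=0} = ν*(ν^3 + 12*ν^2 + 44*ν + 48)

M_X(t) = (1 - 2*t)^(-ν/2)
dM/dt = -ν/(2*t*(1 - 2*t)^(ν/2) - (1 - 2*t)^(ν/2))
d^2M/dt^2 = (ν^2 + 2*ν)/(4*t^2*(1 - 2*t)^(ν/2) - 4*t*(1 - 2*t)^(ν/2) + (1 - 2*t)^(ν/2))
d^3M/dt^3 = (-ν^3 - 6*ν^2 - 8*ν)/(8*t^3*(1 - 2*t)^(ν/2) - 12*t^2*(1 - 2*t)^(ν/2) + 6*t*(1 - 2*t)^(ν/2) - (1 - 2*t)^(ν/2))
d^4M/dt^4 = (ν^4 + 12*ν^3 + 44*ν^2 + 48*ν)/(16*t^4*(1 - 2*t)^(ν/2) - 32*t^3*(1 - 2*t)^(ν/2) + 24*t^2*(1 - 2*t)^(ν/2) - 8*t*(1 - 2*t)^(ν/2) + (1 - 2*t)^(ν/2))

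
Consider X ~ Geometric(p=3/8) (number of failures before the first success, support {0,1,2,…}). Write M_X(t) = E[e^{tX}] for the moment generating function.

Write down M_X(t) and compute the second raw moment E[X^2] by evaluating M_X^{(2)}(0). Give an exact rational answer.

E[X^2] = D^2[M](0) = 65/9

M_X(t) = 3/(8*(1 - 5*e^(t)/8))
D^2[M](t) = (-75*e^(2*t) - 120*e^(t))/(125*e^(3*t) - 600*e^(2*t) + 960*e^(t) - 512)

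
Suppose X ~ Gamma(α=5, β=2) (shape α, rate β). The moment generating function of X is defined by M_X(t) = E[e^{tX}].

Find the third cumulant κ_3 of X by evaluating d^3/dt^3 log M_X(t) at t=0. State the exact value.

κ_3 = D^3[K](0) = 5/4

M_X(t) = 32/(2 - t)^5
K_X(t) = log M_X(t) = -5*log(2 - t) + 5*log(2)
D^3[K](t) = -10/(t^3 - 6*t^2 + 12*t - 8)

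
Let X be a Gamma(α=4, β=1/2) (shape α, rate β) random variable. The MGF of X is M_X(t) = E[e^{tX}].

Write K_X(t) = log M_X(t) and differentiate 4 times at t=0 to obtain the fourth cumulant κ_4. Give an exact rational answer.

M_X(t) = 1/(16*(1/2 - t)^4)
K_X(t) = log M_X(t) = -4*log(1/2 - t) - 4*log(2)
K^(4)(t) = 384/(16*t^4 - 32*t^3 + 24*t^2 - 8*t + 1)

κ_4 = K^(4)(0) = 384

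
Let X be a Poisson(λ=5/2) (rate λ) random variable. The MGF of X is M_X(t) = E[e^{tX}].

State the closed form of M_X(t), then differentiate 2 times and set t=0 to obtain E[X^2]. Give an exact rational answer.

E[X^2] = d^2M/dt^2 |_{t=0} = 35/4

M_X(t) = e^(5*e^(t)/2 - 5/2)
dM/dt = 5*e^(-5/2)*e^(t)*e^(5*e^(t)/2)/2
d^2M/dt^2 = (25*e^(2*t)*e^(5*e^(t)/2) + 10*e^(t)*e^(5*e^(t)/2))*e^(-5/2)/4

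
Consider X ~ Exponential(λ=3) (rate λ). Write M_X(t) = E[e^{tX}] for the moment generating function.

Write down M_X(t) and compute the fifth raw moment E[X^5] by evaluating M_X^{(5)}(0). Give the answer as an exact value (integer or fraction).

M_X(t) = 3/(3 - t)
M′(t) = 3/(t^2 - 6*t + 9)
M′′(t) = -6/(t^3 - 9*t^2 + 27*t - 27)
M′′′(t) = 18/(t^4 - 12*t^3 + 54*t^2 - 108*t + 81)
M′′′′(t) = -72/(t^5 - 15*t^4 + 90*t^3 - 270*t^2 + 405*t - 243)
M′′′′′(t) = 360/(t^6 - 18*t^5 + 135*t^4 - 540*t^3 + 1215*t^2 - 1458*t + 729)

E[X^5] = M′′′′′(0) = 40/81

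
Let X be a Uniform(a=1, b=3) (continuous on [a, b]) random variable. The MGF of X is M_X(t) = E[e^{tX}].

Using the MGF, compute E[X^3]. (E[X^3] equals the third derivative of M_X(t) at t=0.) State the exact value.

E[X^3] = M′′′(0) = 10

M_X(t) = (e^(3*t) - e^(t))/(2*t)
M′(t) = (3*t*e^(3*t) - t*e^(t) - e^(3*t) + e^(t))/(2*t^2)
M′′(t) = (9*t^2*e^(3*t) - t^2*e^(t) - 6*t*e^(3*t) + 2*t*e^(t) + 2*e^(3*t) - 2*e^(t))/(2*t^3)
M′′′(t) = (27*t^3*e^(3*t) - t^3*e^(t) - 27*t^2*e^(3*t) + 3*t^2*e^(t) + 18*t*e^(3*t) - 6*t*e^(t) - 6*e^(3*t) + 6*e^(t))/(2*t^4)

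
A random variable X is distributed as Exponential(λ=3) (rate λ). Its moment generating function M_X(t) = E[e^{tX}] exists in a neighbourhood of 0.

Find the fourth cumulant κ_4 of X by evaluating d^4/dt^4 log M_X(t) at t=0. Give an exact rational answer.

M_X(t) = 3/(3 - t)
K_X(t) = log M_X(t) = -log(3 - t) + log(3)
dK/dt = -1/(t - 3)
d^2K/dt^2 = 1/(t^2 - 6*t + 9)
d^3K/dt^3 = -2/(t^3 - 9*t^2 + 27*t - 27)
d^4K/dt^4 = 6/(t^4 - 12*t^3 + 54*t^2 - 108*t + 81)

κ_4 = d^4K/dt^4 |_{t=0} = 2/27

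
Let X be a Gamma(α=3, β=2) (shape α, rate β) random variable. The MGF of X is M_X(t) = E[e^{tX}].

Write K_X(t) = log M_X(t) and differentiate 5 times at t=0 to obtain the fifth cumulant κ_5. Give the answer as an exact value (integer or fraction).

κ_5 = K′′′′′(0) = 9/4

M_X(t) = 8/(2 - t)^3
K_X(t) = log M_X(t) = -3*log(2 - t) + 3*log(2)
K′(t) = -3/(t - 2)
K′′(t) = 3/(t^2 - 4*t + 4)
K′′′(t) = -6/(t^3 - 6*t^2 + 12*t - 8)
K′′′′(t) = 18/(t^4 - 8*t^3 + 24*t^2 - 32*t + 16)
K′′′′′(t) = -72/(t^5 - 10*t^4 + 40*t^3 - 80*t^2 + 80*t - 32)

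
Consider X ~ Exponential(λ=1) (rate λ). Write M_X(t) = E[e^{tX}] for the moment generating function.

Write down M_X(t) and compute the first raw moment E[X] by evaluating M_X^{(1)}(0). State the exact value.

E[X] = M′(0) = 1

M_X(t) = 1/(1 - t)
M′(t) = 1/(t^2 - 2*t + 1)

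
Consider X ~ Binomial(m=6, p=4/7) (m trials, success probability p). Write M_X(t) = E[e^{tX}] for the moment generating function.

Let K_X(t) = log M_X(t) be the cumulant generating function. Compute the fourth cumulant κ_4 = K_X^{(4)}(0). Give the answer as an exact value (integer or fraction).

M_X(t) = (4*e^(t)/7 + 3/7)^6
K_X(t) = log M_X(t) = 6*log(4*e^(t)/7 + 3/7)
D^4[K](t) = (1152*e^(3*t) - 3456*e^(2*t) + 648*e^(t))/(256*e^(4*t) + 768*e^(3*t) + 864*e^(2*t) + 432*e^(t) + 81)

κ_4 = D^4[K](0) = -1656/2401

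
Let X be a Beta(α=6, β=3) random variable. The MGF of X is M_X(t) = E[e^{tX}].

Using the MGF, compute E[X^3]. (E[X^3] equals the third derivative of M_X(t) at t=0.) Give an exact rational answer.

E[X^3] = D^3[M](0) = 56/165

M_X(t) = ₁F₁(6; 9; t)
D^3[M](t) = 56*₁F₁(9; 12; t)/165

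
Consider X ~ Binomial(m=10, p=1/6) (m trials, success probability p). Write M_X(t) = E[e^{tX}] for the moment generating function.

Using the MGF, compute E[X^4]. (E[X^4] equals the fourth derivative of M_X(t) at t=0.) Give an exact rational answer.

M_X(t) = (e^(t)/6 + 5/6)^10

E[X^4] = D^4[M](0) = 775/18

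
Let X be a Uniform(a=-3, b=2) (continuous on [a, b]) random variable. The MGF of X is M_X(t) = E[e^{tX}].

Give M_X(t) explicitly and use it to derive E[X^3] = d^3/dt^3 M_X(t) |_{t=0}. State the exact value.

E[X^3] = M^(3)(0) = -13/4

M_X(t) = (e^(2*t) - e^(-3*t))/(5*t)
M^(3)(t) = (8*t^3*e^(5*t) + 27*t^3 - 12*t^2*e^(5*t) + 27*t^2 + 12*t*e^(5*t) + 18*t - 6*e^(5*t) + 6)*e^(-3*t)/(5*t^4)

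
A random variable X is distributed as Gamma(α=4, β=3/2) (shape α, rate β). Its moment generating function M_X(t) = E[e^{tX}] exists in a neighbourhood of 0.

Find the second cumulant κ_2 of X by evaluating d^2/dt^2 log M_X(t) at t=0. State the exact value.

M_X(t) = 81/(16*(3/2 - t)^4)
K_X(t) = log M_X(t) = -4*log(3/2 - t) - 4*log(2) + 4*log(3)
K′(t) = -8/(2*t - 3)
K′′(t) = 16/(4*t^2 - 12*t + 9)

κ_2 = K′′(0) = 16/9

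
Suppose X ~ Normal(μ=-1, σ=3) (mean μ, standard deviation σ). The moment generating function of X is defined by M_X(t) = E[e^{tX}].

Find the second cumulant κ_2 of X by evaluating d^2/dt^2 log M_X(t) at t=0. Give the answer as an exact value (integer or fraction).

κ_2 = K′′(0) = 9

M_X(t) = e^(9*t^2/2 - t)
K_X(t) = log M_X(t) = 9*t^2/2 - t
K′(t) = 9*t - 1
K′′(t) = 9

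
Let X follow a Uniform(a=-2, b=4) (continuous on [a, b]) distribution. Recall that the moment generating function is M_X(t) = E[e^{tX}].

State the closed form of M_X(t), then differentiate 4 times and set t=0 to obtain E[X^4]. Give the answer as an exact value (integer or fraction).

M_X(t) = (e^(4*t) - e^(-2*t))/(6*t)
M^(4)(t) = (128*t^4*e^(6*t) - 8*t^4 - 128*t^3*e^(6*t) - 16*t^3 + 96*t^2*e^(6*t) - 24*t^2 - 48*t*e^(6*t) - 24*t + 12*e^(6*t) - 12)*e^(-2*t)/(3*t^5)

E[X^4] = M^(4)(0) = 176/5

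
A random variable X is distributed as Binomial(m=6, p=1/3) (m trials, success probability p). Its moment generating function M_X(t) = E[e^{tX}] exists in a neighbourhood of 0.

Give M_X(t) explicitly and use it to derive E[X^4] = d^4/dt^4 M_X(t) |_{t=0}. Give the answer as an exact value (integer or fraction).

E[X^4] = M′′′′(0) = 508/9

M_X(t) = (e^(t)/3 + 2/3)^6
M′(t) = 2*e^(6*t)/243 + 20*e^(5*t)/243 + 80*e^(4*t)/243 + 160*e^(3*t)/243 + 160*e^(2*t)/243 + 64*e^(t)/243
M′′(t) = 4*e^(6*t)/81 + 100*e^(5*t)/243 + 320*e^(4*t)/243 + 160*e^(3*t)/81 + 320*e^(2*t)/243 + 64*e^(t)/243
M′′′(t) = 8*e^(6*t)/27 + 500*e^(5*t)/243 + 1280*e^(4*t)/243 + 160*e^(3*t)/27 + 640*e^(2*t)/243 + 64*e^(t)/243
M′′′′(t) = 16*e^(6*t)/9 + 2500*e^(5*t)/243 + 5120*e^(4*t)/243 + 160*e^(3*t)/9 + 1280*e^(2*t)/243 + 64*e^(t)/243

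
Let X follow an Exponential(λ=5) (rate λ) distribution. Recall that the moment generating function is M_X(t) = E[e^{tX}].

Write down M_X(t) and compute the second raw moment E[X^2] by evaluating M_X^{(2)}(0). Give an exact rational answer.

M_X(t) = 5/(5 - t)
dM/dt = 5/(t^2 - 10*t + 25)
d^2M/dt^2 = -10/(t^3 - 15*t^2 + 75*t - 125)

E[X^2] = d^2M/dt^2 |_{t=0} = 2/25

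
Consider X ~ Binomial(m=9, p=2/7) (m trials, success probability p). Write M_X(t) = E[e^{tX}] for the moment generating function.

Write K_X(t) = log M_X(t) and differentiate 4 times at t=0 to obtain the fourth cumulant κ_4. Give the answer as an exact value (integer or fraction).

κ_4 = K^(4)(0) = -990/2401

M_X(t) = (2*e^(t)/7 + 5/7)^9
K_X(t) = log M_X(t) = 9*log(2*e^(t)/7 + 5/7)
K^(4)(t) = (360*e^(3*t) - 3600*e^(2*t) + 2250*e^(t))/(16*e^(4*t) + 160*e^(3*t) + 600*e^(2*t) + 1000*e^(t) + 625)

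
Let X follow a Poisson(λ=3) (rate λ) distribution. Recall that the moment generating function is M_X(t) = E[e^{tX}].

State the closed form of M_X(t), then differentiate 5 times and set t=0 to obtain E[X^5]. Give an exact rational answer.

E[X^5] = D^5[M](0) = 1866

M_X(t) = e^(3*e^(t) - 3)
D^5[M](t) = (243*e^(5*t)*e^(3*e^(t)) + 810*e^(4*t)*e^(3*e^(t)) + 675*e^(3*t)*e^(3*e^(t)) + 135*e^(2*t)*e^(3*e^(t)) + 3*e^(t)*e^(3*e^(t)))*e^(-3)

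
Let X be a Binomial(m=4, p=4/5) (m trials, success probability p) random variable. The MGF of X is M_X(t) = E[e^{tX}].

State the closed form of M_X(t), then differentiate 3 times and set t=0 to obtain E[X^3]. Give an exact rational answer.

M_X(t) = (4*e^(t)/5 + 1/5)^4
D^3[M](t) = 16384*e^(4*t)/625 + 6912*e^(3*t)/625 + 768*e^(2*t)/625 + 16*e^(t)/625

E[X^3] = D^3[M](0) = 4816/125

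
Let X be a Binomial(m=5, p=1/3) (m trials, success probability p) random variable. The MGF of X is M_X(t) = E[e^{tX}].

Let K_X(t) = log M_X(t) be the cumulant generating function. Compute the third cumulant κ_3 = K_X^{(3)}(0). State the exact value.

M_X(t) = (e^(t)/3 + 2/3)^5
K_X(t) = log M_X(t) = 5*log(e^(t)/3 + 2/3)
dK/dt = 5*e^(t)/(e^(t) + 2)
d^2K/dt^2 = 10*e^(t)/(e^(2*t) + 4*e^(t) + 4)
d^3K/dt^3 = (-10*e^(2*t) + 20*e^(t))/(e^(3*t) + 6*e^(2*t) + 12*e^(t) + 8)

κ_3 = d^3K/dt^3 |_{t=0} = 10/27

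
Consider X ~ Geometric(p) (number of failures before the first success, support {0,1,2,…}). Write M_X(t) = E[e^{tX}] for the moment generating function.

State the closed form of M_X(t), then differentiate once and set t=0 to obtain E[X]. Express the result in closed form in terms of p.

M_X(t) = p/(-(1 - p)*e^(t) + 1)
M^(1)(t) = (-p^2*e^(t) + p*e^(t))/(p^2*e^(2*t) - 2*p*e^(2*t) + 2*p*e^(t) + e^(2*t) - 2*e^(t) + 1)

E[X] = M^(1)(0) = (1 - p)/p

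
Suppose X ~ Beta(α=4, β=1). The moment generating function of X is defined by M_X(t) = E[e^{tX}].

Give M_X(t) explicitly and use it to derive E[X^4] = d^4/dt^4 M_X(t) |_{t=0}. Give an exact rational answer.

E[X^4] = d^4M/dt^4 |_{t=0} = 1/2

M_X(t) = ₁F₁(4; 5; t)
dM/dt = 4*₁F₁(5; 6; t)/5
d^2M/dt^2 = 2*₁F₁(6; 7; t)/3
d^3M/dt^3 = 4*₁F₁(7; 8; t)/7
d^4M/dt^4 = ₁F₁(8; 9; t)/2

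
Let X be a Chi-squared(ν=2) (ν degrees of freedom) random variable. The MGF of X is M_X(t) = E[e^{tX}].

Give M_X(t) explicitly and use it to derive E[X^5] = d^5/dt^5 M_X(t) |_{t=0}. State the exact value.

E[X^5] = d^5M/dt^5 |_{t=0} = 3840

M_X(t) = 1/(1 - 2*t)
dM/dt = 2/(4*t^2 - 4*t + 1)
d^2M/dt^2 = -8/(8*t^3 - 12*t^2 + 6*t - 1)
d^3M/dt^3 = 48/(16*t^4 - 32*t^3 + 24*t^2 - 8*t + 1)
d^4M/dt^4 = -384/(32*t^5 - 80*t^4 + 80*t^3 - 40*t^2 + 10*t - 1)
d^5M/dt^5 = 3840/(64*t^6 - 192*t^5 + 240*t^4 - 160*t^3 + 60*t^2 - 12*t + 1)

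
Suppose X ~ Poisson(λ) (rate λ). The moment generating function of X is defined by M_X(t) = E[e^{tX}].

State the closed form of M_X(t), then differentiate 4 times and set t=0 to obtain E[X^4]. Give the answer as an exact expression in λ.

M_X(t) = e^(λ*(e^(t) - 1))
M^(4)(t) = (λ^4*e^(4*t)*e^(λ*e^(t)) + 6*λ^3*e^(3*t)*e^(λ*e^(t)) + 7*λ^2*e^(2*t)*e^(λ*e^(t)) + λ*e^(t)*e^(λ*e^(t)))*e^(-λ)

E[X^4] = M^(4)(0) = λ*(λ^3 + 6*λ^2 + 7*λ + 1)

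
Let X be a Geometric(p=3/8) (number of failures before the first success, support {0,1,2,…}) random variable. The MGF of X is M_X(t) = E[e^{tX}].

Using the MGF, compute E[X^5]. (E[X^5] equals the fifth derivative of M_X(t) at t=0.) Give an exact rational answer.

M_X(t) = 3/(8*(1 - 5*e^(t)/8))
dM/dt = 15*e^(t)/(25*e^(2*t) - 80*e^(t) + 64)
d^2M/dt^2 = (-75*e^(2*t) - 120*e^(t))/(125*e^(3*t) - 600*e^(2*t) + 960*e^(t) - 512)
d^3M/dt^3 = (375*e^(3*t) + 2400*e^(2*t) + 960*e^(t))/(625*e^(4*t) - 4000*e^(3*t) + 9600*e^(2*t) - 10240*e^(t) + 4096)
d^4M/dt^4 = (-1875*e^(4*t) - 33000*e^(3*t) - 52800*e^(2*t) - 7680*e^(t))/(3125*e^(5*t) - 25000*e^(4*t) + 80000*e^(3*t) - 128000*e^(2*t) + 102400*e^(t) - 32768)

E[X^5] = d^5M/dt^5 |_{t=0} = 338135/81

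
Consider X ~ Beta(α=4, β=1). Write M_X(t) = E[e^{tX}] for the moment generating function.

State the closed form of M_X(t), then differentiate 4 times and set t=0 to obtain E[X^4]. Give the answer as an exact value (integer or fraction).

M_X(t) = ₁F₁(4; 5; t)
M′(t) = 4*₁F₁(5; 6; t)/5
M′′(t) = 2*₁F₁(6; 7; t)/3
M′′′(t) = 4*₁F₁(7; 8; t)/7
M′′′′(t) = ₁F₁(8; 9; t)/2

E[X^4] = M′′′′(0) = 1/2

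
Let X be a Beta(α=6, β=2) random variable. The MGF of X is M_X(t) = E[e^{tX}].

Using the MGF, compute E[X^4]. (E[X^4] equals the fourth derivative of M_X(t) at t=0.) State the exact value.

M_X(t) = ₁F₁(6; 8; t)
M^(4)(t) = 21*₁F₁(10; 12; t)/55

E[X^4] = M^(4)(0) = 21/55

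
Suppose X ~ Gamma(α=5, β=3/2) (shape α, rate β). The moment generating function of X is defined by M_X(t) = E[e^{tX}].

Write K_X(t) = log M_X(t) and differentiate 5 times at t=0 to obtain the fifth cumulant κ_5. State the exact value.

M_X(t) = 243/(32*(3/2 - t)^5)
K_X(t) = log M_X(t) = -5*log(3/2 - t) - 5*log(2) + 5*log(3)
D^5[K](t) = -3840/(32*t^5 - 240*t^4 + 720*t^3 - 1080*t^2 + 810*t - 243)

κ_5 = D^5[K](0) = 1280/81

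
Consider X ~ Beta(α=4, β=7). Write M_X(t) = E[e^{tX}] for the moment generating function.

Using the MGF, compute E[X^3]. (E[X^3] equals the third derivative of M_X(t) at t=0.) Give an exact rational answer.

E[X^3] = M^(3)(0) = 10/143

M_X(t) = ₁F₁(4; 11; t)
M^(3)(t) = 10*₁F₁(7; 14; t)/143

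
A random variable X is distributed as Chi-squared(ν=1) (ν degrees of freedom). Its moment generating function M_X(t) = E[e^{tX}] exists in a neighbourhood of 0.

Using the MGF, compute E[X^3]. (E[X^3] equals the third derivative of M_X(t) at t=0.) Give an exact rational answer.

M_X(t) = 1/√(1 - 2*t)
M′(t) = -1/(2*t*√(1 - 2*t) - √(1 - 2*t))
M′′(t) = 3/(4*t^2*√(1 - 2*t) - 4*t*√(1 - 2*t) + √(1 - 2*t))
M′′′(t) = -15/(8*t^3*√(1 - 2*t) - 12*t^2*√(1 - 2*t) + 6*t*√(1 - 2*t) - √(1 - 2*t))

E[X^3] = M′′′(0) = 15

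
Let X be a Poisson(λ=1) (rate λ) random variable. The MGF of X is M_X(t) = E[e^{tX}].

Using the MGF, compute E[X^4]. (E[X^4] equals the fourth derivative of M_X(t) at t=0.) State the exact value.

M_X(t) = e^(e^(t) - 1)
M^(4)(t) = (e^(4*t)*e^(e^(t)) + 6*e^(3*t)*e^(e^(t)) + 7*e^(2*t)*e^(e^(t)) + e^(t)*e^(e^(t)))*e^(-1)

E[X^4] = M^(4)(0) = 15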